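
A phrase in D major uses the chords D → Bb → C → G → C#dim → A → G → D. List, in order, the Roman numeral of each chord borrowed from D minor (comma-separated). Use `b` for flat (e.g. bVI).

In D major the diatonic chords are D, Em, F#m, G, A, Bm, C#dim. Of the given chords, D, G, C#dim and A are diatonic. Bb (Bb–D–F) doesn't fit — on degree 6 D major would have Bm (vi). Bb is the degree-6 chord of D minor, so it is the borrowed bVI. C (C–E–G) is not: scale degree 7 in D major carries C#dim (vii°). In D minor the chord on that degree is C, so here it functions as bVII, borrowed from the parallel minor.

bVI, bVII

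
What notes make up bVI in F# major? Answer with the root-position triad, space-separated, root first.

D F# A

The root of bVI is the lowered 6th degree: D# becomes D. Stacking thirds in F# minor on D gives D–F#–A.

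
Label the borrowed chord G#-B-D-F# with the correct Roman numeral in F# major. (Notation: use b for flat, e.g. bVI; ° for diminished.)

iiø7

The root G# is the diatonic 2nd degree of F# major; the borrowing shows in the chord quality. G#–B–D–F# is a half-diminished-seventh chord — the form found in F# minor, not the diatonic ii (G#m). Borrowed into F# major it is written iiø7.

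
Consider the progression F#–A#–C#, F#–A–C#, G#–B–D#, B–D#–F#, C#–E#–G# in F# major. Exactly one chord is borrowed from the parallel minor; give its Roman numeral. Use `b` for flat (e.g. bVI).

i

F# major has the diatonic set F#, G#m, A#m, B, C#, D#m, E#dim. Of the given chords, F#–A#–C# = F#, G#–B–D# = G#m, B–D#–F# = B and C#–E#–G# = C# are diatonic. F#–A–C# doesn't fit — on degree 1 F# major would have F# (I). F#m is the degree-1 chord of F# minor, so it is the borrowed i.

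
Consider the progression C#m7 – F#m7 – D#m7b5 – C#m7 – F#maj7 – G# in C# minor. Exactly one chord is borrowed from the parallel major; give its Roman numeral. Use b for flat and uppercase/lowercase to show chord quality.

IVmaj7

In C# minor (with V from harmonic minor) the diatonic chords are C#m, D#dim, E, F#m, G#, A, B. C#m7, F#m7, D#m7b5 and G# all belong to that set. F#maj7 (F#–A#–C#–E#) doesn't fit — on degree 4 C# minor would have F#m (iv). F#maj7 is the degree-4 chord of C# major, so it is the borrowed IVmaj7.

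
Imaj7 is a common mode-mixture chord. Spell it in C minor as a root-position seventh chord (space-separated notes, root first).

C E G B

Imaj7 is built on scale degree 1, which is C in both C minor and its parallel. In C major the chord on C is C–E–G–B.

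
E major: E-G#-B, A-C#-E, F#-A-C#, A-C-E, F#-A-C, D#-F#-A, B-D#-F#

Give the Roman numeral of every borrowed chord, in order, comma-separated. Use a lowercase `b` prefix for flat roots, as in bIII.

In E major the diatonic chords are E, F#m, G#m, A, B, C#m, D#dim. Of the given chords, E–G#–B = E, A–C#–E = A, F#–A–C# = F#m, D#–F#–A = D#dim and B–D#–F# = B are diatonic. A–C–E doesn't fit — on degree 4 E major would have A (IV). Am is the degree-4 chord of E minor, so it is the borrowed iv. But F#–A–C is foreign: the diatonic ii on degree 2 is F#m, whereas F#dim comes from E minor. It is labeled ii°.

iv, ii°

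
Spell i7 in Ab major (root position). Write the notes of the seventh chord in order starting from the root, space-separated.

Ab Cb Eb Gb

i7 is built on scale degree 1, which is Ab in both Ab major and its parallel. Stacking thirds in Ab minor on Ab gives Ab–Cb–Eb–Gb.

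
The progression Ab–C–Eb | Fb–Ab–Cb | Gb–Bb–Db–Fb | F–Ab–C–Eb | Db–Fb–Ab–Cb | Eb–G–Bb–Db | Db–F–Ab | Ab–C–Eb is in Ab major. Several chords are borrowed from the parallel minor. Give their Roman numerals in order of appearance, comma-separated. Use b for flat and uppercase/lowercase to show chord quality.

The diatonic triads in Ab major are Ab, Bbm, Cm, Db, Eb, Fm, Gdim. Ab–C–Eb = Ab, F–Ab–C–Eb = Fm7, Eb–G–Bb–Db = Eb7 and Db–F–Ab = Db are all diatonic. But Fb–Ab–Cb is foreign: the diatonic vi on degree 6 is Fm, whereas Fb comes from Ab minor. It is labeled bVI. But Gb–Bb–Db–Fb is foreign: the diatonic vii° on degree 7 is Gdim, whereas Gb7 comes from Ab minor. It is labeled bVII7. Db–Fb–Ab–Cb doesn't fit — on degree 4 Ab major would have Db (IV). Dbm7 is the degree-4 chord of Ab minor, so it is the borrowed iv7.

bVI, bVII7, iv7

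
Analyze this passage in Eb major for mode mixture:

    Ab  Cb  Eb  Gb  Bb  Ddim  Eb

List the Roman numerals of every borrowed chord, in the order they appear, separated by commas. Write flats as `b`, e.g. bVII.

The diatonic triads in Eb major are Eb, Fm, Gm, Ab, Bb, Cm, Ddim. Ab, Eb, Bb and Ddim all belong to that set. But Cb (Cb–Eb–Gb) is foreign: the diatonic vi on degree 6 is Cm, whereas Cb comes from Eb minor. It is labeled bVI. Gb (Gb–Bb–Db) doesn't fit — on degree 3 Eb major would have Gm (iii). Gb is the degree-3 chord of Eb minor, so it is the borrowed bIII.

bVI, bIII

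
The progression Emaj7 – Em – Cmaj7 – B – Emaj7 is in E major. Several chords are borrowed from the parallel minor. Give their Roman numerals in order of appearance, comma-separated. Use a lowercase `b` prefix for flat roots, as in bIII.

i, bVImaj7

E major has the diatonic set E, F#m, G#m, A, B, C#m, D#dim. Of the given chords, Emaj7 and B are diatonic. Em (E–G–B) is not: scale degree 1 in E major carries E (I). In E minor the chord on that degree is Em, so here it functions as i, borrowed from the parallel minor. Cmaj7 (C–E–G–B) doesn't fit — on degree 6 E major would have C#m (vi). Cmaj7 is the degree-6 chord of E minor, so it is the borrowed bVImaj7.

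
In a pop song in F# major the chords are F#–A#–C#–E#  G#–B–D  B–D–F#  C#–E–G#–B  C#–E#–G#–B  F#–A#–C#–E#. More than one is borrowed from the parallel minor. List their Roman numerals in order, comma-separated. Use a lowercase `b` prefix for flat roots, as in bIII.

ii°, iv, v7

In F# major the diatonic chords are F#, G#m, A#m, B, C#, D#m, E#dim. F#–A#–C#–E# = F#maj7 and C#–E#–G#–B = C#7 both belong to that set. G#–B–D doesn't fit — on degree 2 F# major would have G#m (ii). G#dim is the degree-2 chord of F# minor, so it is the borrowed ii°. B–D–F# doesn't fit — on degree 4 F# major would have B (IV). Bm is the degree-4 chord of F# minor, so it is the borrowed iv. C#–E–G#–B is not: scale degree 5 in F# major carries C# (V). In F# minor the chord on that degree is C#m7, so here it functions as v7, borrowed from the parallel minor.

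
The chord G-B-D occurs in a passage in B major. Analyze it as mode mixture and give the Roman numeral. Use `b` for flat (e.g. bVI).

The root G is the lowered 6th scale degree — diatonically B major has G# there. The diatonic chord on degree 6 would be G#m (vi), but G–B–D is the major chord from B minor. As a borrowed chord it is labeled bVI.

bVI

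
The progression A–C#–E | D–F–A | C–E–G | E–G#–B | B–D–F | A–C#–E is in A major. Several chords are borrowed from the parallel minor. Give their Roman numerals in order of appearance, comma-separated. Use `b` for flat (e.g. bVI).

iv, bIII, ii°

The diatonic triads in A major are A, Bm, C#m, D, E, F#m, G#dim. Of the given chords, A–C#–E = A and E–G#–B = E are diatonic. D–F–A is not: scale degree 4 in A major carries D (IV). In A minor the chord on that degree is Dm, so here it functions as iv, borrowed from the parallel minor. But C–E–G is foreign: the diatonic iii on degree 3 is C#m, whereas C comes from A minor. It is labeled bIII. But B–D–F is foreign: the diatonic ii on degree 2 is Bm, whereas Bdim comes from A minor. It is labeled ii°.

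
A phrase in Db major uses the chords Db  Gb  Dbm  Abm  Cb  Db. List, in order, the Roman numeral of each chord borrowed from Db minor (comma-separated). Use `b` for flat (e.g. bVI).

The diatonic triads in Db major are Db, Ebm, Fm, Gb, Ab, Bbm, Cdim. Db and Gb both belong to that set. Dbm (Db–Fb–Ab) doesn't fit — on degree 1 Db major would have Db (I). Dbm is the degree-1 chord of Db minor, so it is the borrowed i. But Abm (Ab–Cb–Eb) is foreign: the diatonic V on degree 5 is Ab, whereas Abm comes from Db minor. It is labeled v. Cb (Cb–Eb–Gb) is not: scale degree 7 in Db major carries Cdim (vii°). In Db minor the chord on that degree is Cb, so here it functions as bVII, borrowed from the parallel minor.

i, v, bVII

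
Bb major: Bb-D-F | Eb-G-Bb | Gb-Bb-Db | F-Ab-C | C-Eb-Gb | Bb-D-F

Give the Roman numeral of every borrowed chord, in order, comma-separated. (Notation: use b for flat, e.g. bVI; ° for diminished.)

Bb major has the diatonic set Bb, Cm, Dm, Eb, F, Gm, Adim. Bb–D–F = Bb and Eb–G–Bb = Eb are both diatonic. Gb–Bb–Db is not: scale degree 6 in Bb major carries Gm (vi). In Bb minor the chord on that degree is Gb, so here it functions as bVI, borrowed from the parallel minor. But F–Ab–C is foreign: the diatonic V on degree 5 is F, whereas Fm comes from Bb minor. It is labeled v. C–Eb–Gb is not: scale degree 2 in Bb major carries Cm (ii). In Bb minor the chord on that degree is Cdim, so here it functions as ii°, borrowed from the parallel minor.

bVI, v, ii°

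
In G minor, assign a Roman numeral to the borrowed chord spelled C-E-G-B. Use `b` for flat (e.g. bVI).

C is scale degree 4 in G minor. C–E–G–B is a major-seventh chord — the form found in G major, not the diatonic iv (Cm). Borrowed into G minor it is written IVmaj7.

IVmaj7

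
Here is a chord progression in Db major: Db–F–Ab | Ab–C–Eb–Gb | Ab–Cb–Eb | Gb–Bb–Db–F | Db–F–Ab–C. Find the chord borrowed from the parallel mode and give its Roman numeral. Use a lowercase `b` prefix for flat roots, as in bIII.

Db major has the diatonic set Db, Ebm, Fm, Gb, Ab, Bbm, Cdim. Db–F–Ab = Db, Ab–C–Eb–Gb = Ab7, Gb–Bb–Db–F = Gbmaj7 and Db–F–Ab–C = Dbmaj7 all belong to that set. Ab–Cb–Eb is not: scale degree 5 in Db major carries Ab (V). In Db minor the chord on that degree is Abm, so here it functions as v, borrowed from the parallel minor.

v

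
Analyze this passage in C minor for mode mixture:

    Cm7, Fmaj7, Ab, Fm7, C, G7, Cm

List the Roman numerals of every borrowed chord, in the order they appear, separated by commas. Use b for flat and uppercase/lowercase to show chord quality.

IVmaj7, I

C minor has the diatonic set Cm, Ddim, Eb, Fm, G, Ab, Bb (with V from harmonic minor). Cm7, Ab, Fm7, G7 and Cm are all diatonic. Fmaj7 (F–A–C–E) doesn't fit — on degree 4 C minor would have Fm (iv). Fmaj7 is the degree-4 chord of C major, so it is the borrowed IVmaj7. But C (C–E–G) is foreign: the diatonic i on degree 1 is Cm, whereas C comes from C major. It is labeled I.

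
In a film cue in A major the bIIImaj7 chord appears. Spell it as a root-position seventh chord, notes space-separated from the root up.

C E G B

Scale degree 3 in A major is C#. bIIImaj7 uses the lowered form, C, taken from A minor. Stacking thirds in A minor on C gives C–E–G–B.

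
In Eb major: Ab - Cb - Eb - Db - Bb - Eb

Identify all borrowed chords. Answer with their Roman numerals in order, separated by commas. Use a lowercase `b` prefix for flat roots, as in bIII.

In Eb major the diatonic chords are Eb, Fm, Gm, Ab, Bb, Cm, Ddim. Ab, Eb and Bb all belong to that set. Cb (Cb–Eb–Gb) doesn't fit — on degree 6 Eb major would have Cm (vi). Cb is the degree-6 chord of Eb minor, so it is the borrowed bVI. Db (Db–F–Ab) is not: scale degree 7 in Eb major carries Ddim (vii°). In Eb minor the chord on that degree is Db, so here it functions as bVII, borrowed from the parallel minor.

bVI, bVII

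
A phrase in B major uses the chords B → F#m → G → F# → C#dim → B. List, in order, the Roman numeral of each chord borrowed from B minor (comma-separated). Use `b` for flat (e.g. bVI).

B major has the diatonic set B, C#m, D#m, E, F#, G#m, A#dim. B and F# are both diatonic. F#m (F#–A–C#) doesn't fit — on degree 5 B major would have F# (V). F#m is the degree-5 chord of B minor, so it is the borrowed v. But G (G–B–D) is foreign: the diatonic vi on degree 6 is G#m, whereas G comes from B minor. It is labeled bVI. But C#dim (C#–E–G) is foreign: the diatonic ii on degree 2 is C#m, whereas C#dim comes from B minor. It is labeled ii°.

v, bVI, ii°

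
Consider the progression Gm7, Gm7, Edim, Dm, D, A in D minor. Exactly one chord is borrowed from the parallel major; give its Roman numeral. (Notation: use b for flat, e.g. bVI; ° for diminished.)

I

D minor has the diatonic set Dm, Edim, F, Gm, A, Bb, C (with V from harmonic minor). Gm7, Edim, Dm and A all belong to that set. D (D–F#–A) doesn't fit — on degree 1 D minor would have Dm (i). D is the degree-1 chord of D major, so it is the borrowed I.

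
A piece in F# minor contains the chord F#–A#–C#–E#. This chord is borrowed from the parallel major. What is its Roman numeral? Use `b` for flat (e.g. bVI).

The root F# is the diatonic 1st degree of F# minor; the borrowing shows in the chord quality. Diatonically F# minor has F#m (i) on that degree; F#–A#–C#–E# is instead the major-seventh chord native to F# major, so it takes the label Imaj7.

Imaj7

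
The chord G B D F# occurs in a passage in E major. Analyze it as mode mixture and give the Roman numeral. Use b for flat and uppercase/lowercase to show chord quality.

The root G is the lowered 3rd scale degree — diatonically E major has G# there. G–B–D–F# is a major-seventh chord — the form found in E minor, not the diatonic iii (G#m). Borrowed into E major it is written bIIImaj7.

bIIImaj7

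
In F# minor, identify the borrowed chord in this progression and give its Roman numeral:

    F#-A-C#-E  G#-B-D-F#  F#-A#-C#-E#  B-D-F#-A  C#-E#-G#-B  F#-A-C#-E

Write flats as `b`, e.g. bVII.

In F# minor (with V from harmonic minor) the diatonic chords are F#m, G#dim, A, Bm, C#, D, E. F#–A–C#–E = F#m7, G#–B–D–F# = G#m7b5, B–D–F#–A = Bm7 and C#–E#–G#–B = C#7 are all diatonic. But F#–A#–C#–E# is foreign: the diatonic i on degree 1 is F#m, whereas F#maj7 comes from F# major. It is labeled Imaj7.

Imaj7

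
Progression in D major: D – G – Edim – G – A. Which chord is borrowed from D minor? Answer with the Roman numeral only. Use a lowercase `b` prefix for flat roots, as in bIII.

ii°

D major has the diatonic set D, Em, F#m, G, A, Bm, C#dim. D, G and A all belong to that set. Edim (E–G–Bb) is not: scale degree 2 in D major carries Em (ii). In D minor the chord on that degree is Edim, so here it functions as ii°, borrowed from the parallel minor.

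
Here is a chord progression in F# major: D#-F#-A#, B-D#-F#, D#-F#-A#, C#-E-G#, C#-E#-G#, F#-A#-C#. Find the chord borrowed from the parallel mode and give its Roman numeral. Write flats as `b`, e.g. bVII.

v

F# major has the diatonic set F#, G#m, A#m, B, C#, D#m, E#dim. Of the given chords, D#–F#–A# = D#m, B–D#–F# = B, C#–E#–G# = C# and F#–A#–C# = F# are diatonic. C#–E–G# is not: scale degree 5 in F# major carries C# (V). In F# minor the chord on that degree is C#m, so here it functions as v, borrowed from the parallel minor.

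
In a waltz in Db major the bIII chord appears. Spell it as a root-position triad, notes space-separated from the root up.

Fb Ab Cb

Scale degree 3 in Db major is F. bIII uses the lowered form, Fb, taken from Db minor. In Db minor the chord on Fb is Fb–Ab–Cb.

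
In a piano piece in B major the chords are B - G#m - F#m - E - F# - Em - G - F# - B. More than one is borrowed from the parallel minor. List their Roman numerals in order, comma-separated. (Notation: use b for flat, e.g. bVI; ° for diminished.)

B major has the diatonic set B, C#m, D#m, E, F#, G#m, A#dim. B, G#m, E and F# all belong to that set. F#m (F#–A–C#) is not: scale degree 5 in B major carries F# (V). In B minor the chord on that degree is F#m, so here it functions as v, borrowed from the parallel minor. But Em (E–G–B) is foreign: the diatonic IV on degree 4 is E, whereas Em comes from B minor. It is labeled iv. But G (G–B–D) is foreign: the diatonic vi on degree 6 is G#m, whereas G comes from B minor. It is labeled bVI.

v, iv, bVI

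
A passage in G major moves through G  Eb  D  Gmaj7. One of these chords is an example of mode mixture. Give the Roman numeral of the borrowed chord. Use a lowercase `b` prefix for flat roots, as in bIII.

bVI

G major has the diatonic set G, Am, Bm, C, D, Em, F#dim. G, D and Gmaj7 are all diatonic. Eb (Eb–G–Bb) doesn't fit — on degree 6 G major would have Em (vi). Eb is the degree-6 chord of G minor, so it is the borrowed bVI.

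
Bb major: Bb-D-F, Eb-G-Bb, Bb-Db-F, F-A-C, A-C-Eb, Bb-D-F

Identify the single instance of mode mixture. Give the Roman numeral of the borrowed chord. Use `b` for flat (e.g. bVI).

In Bb major the diatonic chords are Bb, Cm, Dm, Eb, F, Gm, Adim. Bb–D–F = Bb, Eb–G–Bb = Eb, F–A–C = F and A–C–Eb = Adim all belong to that set. But Bb–Db–F is foreign: the diatonic I on degree 1 is Bb, whereas Bbm comes from Bb minor. It is labeled i.

i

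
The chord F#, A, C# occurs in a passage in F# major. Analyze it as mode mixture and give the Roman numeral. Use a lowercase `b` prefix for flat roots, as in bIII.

i

The root F# is the diatonic 1st degree of F# major; the borrowing shows in the chord quality. F#–A–C# is a minor chord — the form found in F# minor, not the diatonic I (F#). Borrowed into F# major it is written i.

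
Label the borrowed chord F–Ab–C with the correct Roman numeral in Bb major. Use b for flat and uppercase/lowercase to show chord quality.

v

The root F is the diatonic 5th degree of Bb major; the borrowing shows in the chord quality. The diatonic chord on degree 5 would be F (V), but F–Ab–C is the minor chord from Bb minor. As a borrowed chord it is labeled v.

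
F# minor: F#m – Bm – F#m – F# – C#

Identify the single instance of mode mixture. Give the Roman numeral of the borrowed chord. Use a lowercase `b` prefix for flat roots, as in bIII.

I

In F# minor (with V from harmonic minor) the diatonic chords are F#m, G#dim, A, Bm, C#, D, E. F#m, Bm and C# are all diatonic. But F# (F#–A#–C#) is foreign: the diatonic i on degree 1 is F#m, whereas F# comes from F# major. It is labeled I.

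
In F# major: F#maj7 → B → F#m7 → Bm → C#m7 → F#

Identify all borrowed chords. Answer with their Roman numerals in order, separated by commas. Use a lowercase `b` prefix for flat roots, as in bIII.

i7, iv, v7

In F# major the diatonic chords are F#, G#m, A#m, B, C#, D#m, E#dim. Of the given chords, F#maj7, B and F# are diatonic. F#m7 (F#–A–C#–E) is not: scale degree 1 in F# major carries F# (I). In F# minor the chord on that degree is F#m7, so here it functions as i7, borrowed from the parallel minor. But Bm (B–D–F#) is foreign: the diatonic IV on degree 4 is B, whereas Bm comes from F# minor. It is labeled iv. C#m7 (C#–E–G#–B) doesn't fit — on degree 5 F# major would have C# (V). C#m7 is the degree-5 chord of F# minor, so it is the borrowed v7.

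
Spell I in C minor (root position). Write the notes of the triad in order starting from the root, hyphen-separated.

I is built on scale degree 1, which is C in both C minor and its parallel. In C major the chord on C is C–E–G.

C-E-G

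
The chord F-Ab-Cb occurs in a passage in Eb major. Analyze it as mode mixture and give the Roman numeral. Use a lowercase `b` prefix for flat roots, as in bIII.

ii°

F is scale degree 2 in Eb major. F–Ab–Cb is a diminished chord — the form found in Eb minor, not the diatonic ii (Fm). Borrowed into Eb major it is written ii°.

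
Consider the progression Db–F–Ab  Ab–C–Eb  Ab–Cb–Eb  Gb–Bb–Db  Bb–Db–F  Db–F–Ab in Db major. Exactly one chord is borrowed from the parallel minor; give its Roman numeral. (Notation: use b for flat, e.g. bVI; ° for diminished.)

Db major has the diatonic set Db, Ebm, Fm, Gb, Ab, Bbm, Cdim. Db–F–Ab = Db, Ab–C–Eb = Ab, Gb–Bb–Db = Gb and Bb–Db–F = Bbm all belong to that set. But Ab–Cb–Eb is foreign: the diatonic V on degree 5 is Ab, whereas Abm comes from Db minor. It is labeled v.

v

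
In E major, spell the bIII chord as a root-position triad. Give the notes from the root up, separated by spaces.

The root of bIII is the lowered 3rd degree: G# becomes G. In E minor the chord on G is G–B–D.

G B D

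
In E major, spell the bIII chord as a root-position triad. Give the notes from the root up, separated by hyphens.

The root of bIII is the lowered 3rd degree: G# becomes G. Stacking thirds in E minor on G gives G–B–D.

G-B-D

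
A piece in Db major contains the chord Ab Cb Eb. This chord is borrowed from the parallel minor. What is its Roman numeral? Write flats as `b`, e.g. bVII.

Ab is scale degree 5 in Db major. Ab–Cb–Eb is a minor chord — the form found in Db minor, not the diatonic V (Ab). Borrowed into Db major it is written v.

v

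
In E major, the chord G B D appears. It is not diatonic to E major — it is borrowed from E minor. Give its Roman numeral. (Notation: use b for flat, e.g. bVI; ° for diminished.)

bIII

In E major scale degree 3 is G#; G is its lowered form, from E minor. G–B–D is a major chord — the form found in E minor, not the diatonic iii (G#m). Borrowed into E major it is written bIII.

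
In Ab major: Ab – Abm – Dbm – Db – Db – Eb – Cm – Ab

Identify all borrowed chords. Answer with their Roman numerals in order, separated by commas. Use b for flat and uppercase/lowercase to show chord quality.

In Ab major the diatonic chords are Ab, Bbm, Cm, Db, Eb, Fm, Gdim. Ab, Db, Eb and Cm all belong to that set. Abm (Ab–Cb–Eb) is not: scale degree 1 in Ab major carries Ab (I). In Ab minor the chord on that degree is Abm, so here it functions as i, borrowed from the parallel minor. Dbm (Db–Fb–Ab) doesn't fit — on degree 4 Ab major would have Db (IV). Dbm is the degree-4 chord of Ab minor, so it is the borrowed iv.

i, iv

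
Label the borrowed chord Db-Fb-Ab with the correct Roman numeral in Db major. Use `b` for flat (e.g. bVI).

The root Db is the diatonic 1st degree of Db major; the borrowing shows in the chord quality. Diatonically Db major has Db (I) on that degree; Db–Fb–Ab is instead the minor chord native to Db minor, so it takes the label i.

i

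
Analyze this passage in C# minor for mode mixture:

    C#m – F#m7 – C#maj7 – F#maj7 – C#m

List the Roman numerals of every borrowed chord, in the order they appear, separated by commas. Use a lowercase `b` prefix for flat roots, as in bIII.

In C# minor (with V from harmonic minor) the diatonic chords are C#m, D#dim, E, F#m, G#, A, B. C#m and F#m7 both belong to that set. But C#maj7 (C#–E#–G#–B#) is foreign: the diatonic i on degree 1 is C#m, whereas C#maj7 comes from C# major. It is labeled Imaj7. F#maj7 (F#–A#–C#–E#) is not: scale degree 4 in C# minor carries F#m (iv). In C# major the chord on that degree is F#maj7, so here it functions as IVmaj7, borrowed from the parallel major.

Imaj7, IVmaj7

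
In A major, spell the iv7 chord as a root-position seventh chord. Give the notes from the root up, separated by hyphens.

D-F-A-C

iv7 is built on scale degree 4, which is D in both A major and its parallel. Stacking thirds in A minor on D gives D–F–A–C.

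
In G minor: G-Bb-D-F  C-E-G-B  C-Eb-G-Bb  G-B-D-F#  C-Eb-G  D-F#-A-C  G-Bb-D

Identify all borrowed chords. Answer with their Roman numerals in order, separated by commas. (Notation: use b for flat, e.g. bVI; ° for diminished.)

IVmaj7, Imaj7

G minor has the diatonic set Gm, Adim, Bb, Cm, D, Eb, F (with V from harmonic minor). G–Bb–D–F = Gm7, C–Eb–G–Bb = Cm7, C–Eb–G = Cm, D–F#–A–C = D7 and G–Bb–D = Gm all belong to that set. But C–E–G–B is foreign: the diatonic iv on degree 4 is Cm, whereas Cmaj7 comes from G major. It is labeled IVmaj7. G–B–D–F# doesn't fit — on degree 1 G minor would have Gm (i). Gmaj7 is the degree-1 chord of G major, so it is the borrowed Imaj7.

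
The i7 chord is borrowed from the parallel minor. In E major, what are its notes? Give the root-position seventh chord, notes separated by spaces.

E G B D

i7 is built on scale degree 1, which is E in both E major and its parallel. In E minor the chord on E is E–G–B–D.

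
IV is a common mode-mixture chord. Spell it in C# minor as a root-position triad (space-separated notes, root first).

F# A# C#

IV is built on scale degree 4, which is F# in both C# minor and its parallel. Building the major chord from the parallel major on F#: F#–A#–C#.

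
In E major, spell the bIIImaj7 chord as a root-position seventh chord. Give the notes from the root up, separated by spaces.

G B D F#

bIIImaj7 is built on the lowered scale degree 3. In E major degree 3 is G#; lowered it becomes G. Stacking thirds in E minor on G gives G–B–D–F#.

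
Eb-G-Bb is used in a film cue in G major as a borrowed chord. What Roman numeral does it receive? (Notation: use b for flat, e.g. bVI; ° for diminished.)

bVI

The root Eb is the lowered 6th scale degree — diatonically G major has E there. Diatonically G major has Em (vi) on that degree; Eb–G–Bb is instead the major chord native to G minor, so it takes the label bVI.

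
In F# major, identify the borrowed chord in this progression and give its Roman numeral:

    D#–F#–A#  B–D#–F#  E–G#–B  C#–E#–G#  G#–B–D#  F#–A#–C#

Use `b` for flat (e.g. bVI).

bVII

F# major has the diatonic set F#, G#m, A#m, B, C#, D#m, E#dim. D#–F#–A# = D#m, B–D#–F# = B, C#–E#–G# = C#, G#–B–D# = G#m and F#–A#–C# = F# all belong to that set. But E–G#–B is foreign: the diatonic vii° on degree 7 is E#dim, whereas E comes from F# minor. It is labeled bVII.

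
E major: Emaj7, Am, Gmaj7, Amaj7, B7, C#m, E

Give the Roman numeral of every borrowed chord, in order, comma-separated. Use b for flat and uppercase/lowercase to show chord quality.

iv, bIIImaj7

In E major the diatonic chords are E, F#m, G#m, A, B, C#m, D#dim. Of the given chords, Emaj7, Amaj7, B7, C#m and E are diatonic. Am (A–C–E) is not: scale degree 4 in E major carries A (IV). In E minor the chord on that degree is Am, so here it functions as iv, borrowed from the parallel minor. Gmaj7 (G–B–D–F#) is not: scale degree 3 in E major carries G#m (iii). In E minor the chord on that degree is Gmaj7, so here it functions as bIIImaj7, borrowed from the parallel minor.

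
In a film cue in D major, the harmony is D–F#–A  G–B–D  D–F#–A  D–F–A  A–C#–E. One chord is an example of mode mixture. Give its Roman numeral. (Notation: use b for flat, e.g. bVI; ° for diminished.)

In D major the diatonic chords are D, Em, F#m, G, A, Bm, C#dim. D–F#–A = D, G–B–D = G and A–C#–E = A all belong to that set. D–F–A doesn't fit — on degree 1 D major would have D (I). Dm is the degree-1 chord of D minor, so it is the borrowed i.

i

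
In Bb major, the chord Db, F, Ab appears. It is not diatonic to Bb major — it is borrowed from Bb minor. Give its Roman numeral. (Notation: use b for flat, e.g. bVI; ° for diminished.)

The root Db is the lowered 3rd scale degree — diatonically Bb major has D there. The diatonic chord on degree 3 would be Dm (iii), but Db–F–Ab is the major chord from Bb minor. As a borrowed chord it is labeled bIII.

bIII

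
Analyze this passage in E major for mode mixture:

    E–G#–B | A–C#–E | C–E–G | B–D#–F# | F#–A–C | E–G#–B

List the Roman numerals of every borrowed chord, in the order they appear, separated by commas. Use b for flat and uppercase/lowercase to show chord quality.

bVI, ii°

The diatonic triads in E major are E, F#m, G#m, A, B, C#m, D#dim. E–G#–B = E, A–C#–E = A and B–D#–F# = B all belong to that set. C–E–G doesn't fit — on degree 6 E major would have C#m (vi). C is the degree-6 chord of E minor, so it is the borrowed bVI. F#–A–C doesn't fit — on degree 2 E major would have F#m (ii). F#dim is the degree-2 chord of E minor, so it is the borrowed ii°.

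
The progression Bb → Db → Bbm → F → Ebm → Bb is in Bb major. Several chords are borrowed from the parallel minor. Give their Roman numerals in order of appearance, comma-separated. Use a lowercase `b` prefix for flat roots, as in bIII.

bIII, i, iv

Bb major has the diatonic set Bb, Cm, Dm, Eb, F, Gm, Adim. Bb and F both belong to that set. But Db (Db–F–Ab) is foreign: the diatonic iii on degree 3 is Dm, whereas Db comes from Bb minor. It is labeled bIII. Bbm (Bb–Db–F) doesn't fit — on degree 1 Bb major would have Bb (I). Bbm is the degree-1 chord of Bb minor, so it is the borrowed i. Ebm (Eb–Gb–Bb) doesn't fit — on degree 4 Bb major would have Eb (IV). Ebm is the degree-4 chord of Bb minor, so it is the borrowed iv.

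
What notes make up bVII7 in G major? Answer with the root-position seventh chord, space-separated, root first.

F A C Eb

The root of bVII7 is the lowered 7th degree: F# becomes F. In G minor the chord on F is F–A–C–Eb.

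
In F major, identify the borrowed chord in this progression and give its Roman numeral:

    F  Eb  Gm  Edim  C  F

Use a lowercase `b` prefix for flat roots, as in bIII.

In F major the diatonic chords are F, Gm, Am, Bb, C, Dm, Edim. F, Gm, Edim and C are all diatonic. Eb (Eb–G–Bb) is not: scale degree 7 in F major carries Edim (vii°). In F minor the chord on that degree is Eb, so here it functions as bVII, borrowed from the parallel minor.

bVII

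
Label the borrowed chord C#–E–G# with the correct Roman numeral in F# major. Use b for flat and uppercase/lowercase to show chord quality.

v

C# is scale degree 5 in F# major. C#–E–G# is a minor chord — the form found in F# minor, not the diatonic V (C#). Borrowed into F# major it is written v.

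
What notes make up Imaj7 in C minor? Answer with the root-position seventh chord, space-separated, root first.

Imaj7 is built on scale degree 1, which is C in both C minor and its parallel. Building the major-seventh chord from the parallel major on C: C–E–G–B.

C E G B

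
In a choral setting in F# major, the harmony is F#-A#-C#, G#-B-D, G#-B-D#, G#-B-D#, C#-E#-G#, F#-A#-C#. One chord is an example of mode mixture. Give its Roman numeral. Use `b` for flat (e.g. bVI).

F# major has the diatonic set F#, G#m, A#m, B, C#, D#m, E#dim. F#–A#–C# = F#, G#–B–D# = G#m and C#–E#–G# = C# are all diatonic. G#–B–D is not: scale degree 2 in F# major carries G#m (ii). In F# minor the chord on that degree is G#dim, so here it functions as ii°, borrowed from the parallel minor.

ii°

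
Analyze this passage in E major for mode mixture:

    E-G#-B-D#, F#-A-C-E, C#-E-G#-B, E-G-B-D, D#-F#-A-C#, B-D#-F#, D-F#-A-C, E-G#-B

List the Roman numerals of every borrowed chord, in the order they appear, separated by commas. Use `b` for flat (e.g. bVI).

In E major the diatonic chords are E, F#m, G#m, A, B, C#m, D#dim. E–G#–B–D# = Emaj7, C#–E–G#–B = C#m7, D#–F#–A–C# = D#m7b5, B–D#–F# = B and E–G#–B = E are all diatonic. F#–A–C–E is not: scale degree 2 in E major carries F#m (ii). In E minor the chord on that degree is F#m7b5, so here it functions as iiø7, borrowed from the parallel minor. E–G–B–D doesn't fit — on degree 1 E major would have E (I). Em7 is the degree-1 chord of E minor, so it is the borrowed i7. D–F#–A–C doesn't fit — on degree 7 E major would have D#dim (vii°). D7 is the degree-7 chord of E minor, so it is the borrowed bVII7.

iiø7, i7, bVII7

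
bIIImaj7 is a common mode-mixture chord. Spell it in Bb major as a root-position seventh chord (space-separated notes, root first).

Db F Ab C

The root of bIIImaj7 is the lowered 3rd degree: D becomes Db. In Bb minor the chord on Db is Db–F–Ab–C.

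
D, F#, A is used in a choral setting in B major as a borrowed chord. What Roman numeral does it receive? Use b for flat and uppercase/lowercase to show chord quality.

D is the lowered form of scale degree 3 in B major (the diatonic degree 3 is D#). The diatonic chord on degree 3 would be D#m (iii), but D–F#–A is the major chord from B minor. As a borrowed chord it is labeled bIII.

bIII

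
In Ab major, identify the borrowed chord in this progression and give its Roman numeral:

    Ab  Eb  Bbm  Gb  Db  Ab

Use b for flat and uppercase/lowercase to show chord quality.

The diatonic triads in Ab major are Ab, Bbm, Cm, Db, Eb, Fm, Gdim. Of the given chords, Ab, Eb, Bbm and Db are diatonic. Gb (Gb–Bb–Db) doesn't fit — on degree 7 Ab major would have Gdim (vii°). Gb is the degree-7 chord of Ab minor, so it is the borrowed bVII.

bVII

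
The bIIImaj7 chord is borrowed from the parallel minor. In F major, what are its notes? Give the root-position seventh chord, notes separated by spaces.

The root of bIIImaj7 is the lowered 3rd degree: A becomes Ab. Building the major-seventh chord from the parallel minor on Ab: Ab–C–Eb–G.

Ab C Eb G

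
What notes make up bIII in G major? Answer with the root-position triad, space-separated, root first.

Bb D F

bIII is built on the lowered scale degree 3. In G major degree 3 is B; lowered it becomes Bb. Stacking thirds in G minor on Bb gives Bb–D–F.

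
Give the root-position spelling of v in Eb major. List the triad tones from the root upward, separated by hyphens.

v is built on scale degree 5, which is Bb in both Eb major and its parallel. In Eb minor the chord on Bb is Bb–Db–F.

Bb-Db-F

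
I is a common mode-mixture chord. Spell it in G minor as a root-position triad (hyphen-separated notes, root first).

G-B-D

I is built on scale degree 1, which is G in both G minor and its parallel. In G major the chord on G is G–B–D.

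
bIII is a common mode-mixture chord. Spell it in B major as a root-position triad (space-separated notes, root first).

D F# A

Scale degree 3 in B major is D#. bIII uses the lowered form, D, taken from B minor. In B minor the chord on D is D–F#–A.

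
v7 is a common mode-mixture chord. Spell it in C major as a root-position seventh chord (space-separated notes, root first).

G Bb D F

The root, G, is scale degree 5 — the same note in C major and C minor; only the chord quality changes. In C minor the chord on G is G–Bb–D–F.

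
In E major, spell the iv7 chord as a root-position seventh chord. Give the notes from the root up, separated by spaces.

iv7 is built on scale degree 4, which is A in both E major and its parallel. Stacking thirds in E minor on A gives A–C–E–G.

A C E G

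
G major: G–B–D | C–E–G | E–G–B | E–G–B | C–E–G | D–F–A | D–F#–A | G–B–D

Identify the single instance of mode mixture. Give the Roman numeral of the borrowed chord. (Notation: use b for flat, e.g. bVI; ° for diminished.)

v

In G major the diatonic chords are G, Am, Bm, C, D, Em, F#dim. G–B–D = G, C–E–G = C, E–G–B = Em and D–F#–A = D are all diatonic. But D–F–A is foreign: the diatonic V on degree 5 is D, whereas Dm comes from G minor. It is labeled v.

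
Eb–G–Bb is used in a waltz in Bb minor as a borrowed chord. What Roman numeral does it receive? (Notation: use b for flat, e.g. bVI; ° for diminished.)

IV

Eb is scale degree 4 in Bb minor. Eb–G–Bb is a major chord — the form found in Bb major, not the diatonic iv (Ebm). Borrowed into Bb minor it is written IV.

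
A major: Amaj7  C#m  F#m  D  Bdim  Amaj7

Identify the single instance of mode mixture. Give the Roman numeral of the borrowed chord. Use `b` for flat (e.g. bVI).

The diatonic triads in A major are A, Bm, C#m, D, E, F#m, G#dim. Amaj7, C#m, F#m and D all belong to that set. But Bdim (B–D–F) is foreign: the diatonic ii on degree 2 is Bm, whereas Bdim comes from A minor. It is labeled ii°.

ii°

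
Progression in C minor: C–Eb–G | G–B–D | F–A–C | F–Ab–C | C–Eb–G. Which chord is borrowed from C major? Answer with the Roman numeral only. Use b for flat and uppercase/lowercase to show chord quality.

C minor has the diatonic set Cm, Ddim, Eb, Fm, G, Ab, Bb (with V from harmonic minor). C–Eb–G = Cm, G–B–D = G and F–Ab–C = Fm all belong to that set. F–A–C doesn't fit — on degree 4 C minor would have Fm (iv). F is the degree-4 chord of C major, so it is the borrowed IV.

IV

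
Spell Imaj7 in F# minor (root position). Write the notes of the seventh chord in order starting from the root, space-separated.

F# A# C# E#

The root, F#, is scale degree 1 — the same note in F# minor and F# major; only the chord quality changes. In F# major the chord on F# is F#–A#–C#–E#.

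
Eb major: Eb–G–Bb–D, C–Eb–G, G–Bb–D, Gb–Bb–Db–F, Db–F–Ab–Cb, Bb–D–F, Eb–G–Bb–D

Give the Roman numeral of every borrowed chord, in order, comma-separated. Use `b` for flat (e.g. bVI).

The diatonic triads in Eb major are Eb, Fm, Gm, Ab, Bb, Cm, Ddim. Eb–G–Bb–D = Ebmaj7, C–Eb–G = Cm, G–Bb–D = Gm and Bb–D–F = Bb all belong to that set. But Gb–Bb–Db–F is foreign: the diatonic iii on degree 3 is Gm, whereas Gbmaj7 comes from Eb minor. It is labeled bIIImaj7. Db–F–Ab–Cb is not: scale degree 7 in Eb major carries Ddim (vii°). In Eb minor the chord on that degree is Db7, so here it functions as bVII7, borrowed from the parallel minor.

bIIImaj7, bVII7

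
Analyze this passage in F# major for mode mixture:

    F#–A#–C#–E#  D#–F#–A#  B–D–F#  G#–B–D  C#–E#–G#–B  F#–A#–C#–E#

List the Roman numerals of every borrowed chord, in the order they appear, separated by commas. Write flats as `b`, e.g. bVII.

iv, ii°

In F# major the diatonic chords are F#, G#m, A#m, B, C#, D#m, E#dim. F#–A#–C#–E# = F#maj7, D#–F#–A# = D#m and C#–E#–G#–B = C#7 are all diatonic. B–D–F# is not: scale degree 4 in F# major carries B (IV). In F# minor the chord on that degree is Bm, so here it functions as iv, borrowed from the parallel minor. G#–B–D is not: scale degree 2 in F# major carries G#m (ii). In F# minor the chord on that degree is G#dim, so here it functions as ii°, borrowed from the parallel minor.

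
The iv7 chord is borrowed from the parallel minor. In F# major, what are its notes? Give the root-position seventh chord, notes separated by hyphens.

iv7 is built on scale degree 4, which is B in both F# major and its parallel. Stacking thirds in F# minor on B gives B–D–F#–A.

B-D-F#-A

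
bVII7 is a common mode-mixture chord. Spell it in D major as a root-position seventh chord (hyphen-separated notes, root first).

The root of bVII7 is the lowered 7th degree: C# becomes C. In D minor the chord on C is C–E–G–Bb.

C-E-G-Bb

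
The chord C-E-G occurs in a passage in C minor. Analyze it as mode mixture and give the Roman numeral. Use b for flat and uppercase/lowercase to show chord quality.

The root C is the diatonic 1st degree of C minor; the borrowing shows in the chord quality. C–E–G is a major chord — the form found in C major, not the diatonic i (Cm). Borrowed into C minor it is written I.

I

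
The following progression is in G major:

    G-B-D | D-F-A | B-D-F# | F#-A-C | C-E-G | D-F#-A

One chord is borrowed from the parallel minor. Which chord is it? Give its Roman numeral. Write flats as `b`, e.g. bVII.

v

In G major the diatonic chords are G, Am, Bm, C, D, Em, F#dim. Of the given chords, G–B–D = G, B–D–F# = Bm, F#–A–C = F#dim, C–E–G = C and D–F#–A = D are diatonic. D–F–A doesn't fit — on degree 5 G major would have D (V). Dm is the degree-5 chord of G minor, so it is the borrowed v.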